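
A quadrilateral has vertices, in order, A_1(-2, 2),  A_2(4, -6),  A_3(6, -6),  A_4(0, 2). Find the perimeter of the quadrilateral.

|A_1A_2| = √((6)² + (-8)²) = √100 = 10
|A_2A_3| = √((2)² + (0)²) = √4 = 2
|A_3A_4| = √((-6)² + (8)²) = √100 = 10
|A_4A_1| = √((-2)² + (0)²) = √4 = 2
Perimeter = 10 + 2 + 10 + 2 = 24.

24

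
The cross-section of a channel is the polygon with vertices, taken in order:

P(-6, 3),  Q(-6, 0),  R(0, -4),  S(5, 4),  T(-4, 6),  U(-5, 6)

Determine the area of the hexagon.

67.5

Apply the surveyor's formula: 2A = Σ (x_i·y_{i+1} − x_{i+1}·y_i), indices taken mod 6.
Cross-terms: 18, 24, 20, 46, 6, 21  ⇒  Σ = 135
Area = |Σ|/2 = 67.5.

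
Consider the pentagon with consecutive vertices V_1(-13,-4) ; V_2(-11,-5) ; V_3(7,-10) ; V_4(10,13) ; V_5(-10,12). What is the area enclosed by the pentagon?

401.5

Apply the shoelace (surveyor's) formula: 2A = Σ (x_i·y_{i+1} − x_{i+1}·y_i), indices taken mod 5.
Cross-terms: 21, 145, 191, 250, 196  ⇒  Σ = 803
Area = |Σ|/2 = 401.5.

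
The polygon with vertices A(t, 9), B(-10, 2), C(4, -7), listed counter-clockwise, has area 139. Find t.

Write out the shoelace sum; only the two edges meeting at A involve t:
2·Area = [(4·9 − t·(-7)) + (t·2 − (-10)·9)] + 62
       = 9·t + 188 = 278
⇒ t = 10.

10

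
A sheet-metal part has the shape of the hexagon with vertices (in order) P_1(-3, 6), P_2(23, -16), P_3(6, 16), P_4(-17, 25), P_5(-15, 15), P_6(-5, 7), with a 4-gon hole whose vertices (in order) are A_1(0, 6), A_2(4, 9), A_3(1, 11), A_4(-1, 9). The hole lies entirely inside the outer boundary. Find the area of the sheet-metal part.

426

Outer boundary:
Apply the shoelace formula: 2A = Σ (x_i·y_{i+1} − x_{i+1}·y_i), indices taken mod 6.
Σ = (-90) + (464) + (422) + (120) + (-30) + (-9) = 877
Area = |Σ|/2 = 438.5.
Hole:
Apply the shoelace formula: 2A = Σ (x_i·y_{i+1} − x_{i+1}·y_i), indices taken mod 4.
Cross-terms: -24, 35, 20, -6  ⇒  Σ = 25
Area = |Σ|/2 = 12.5.
Net area = 438.5 − 12.5 = 426.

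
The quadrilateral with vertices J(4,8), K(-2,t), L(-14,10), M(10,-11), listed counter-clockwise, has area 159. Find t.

Write out the shoelace sum; only the two edges meeting at K involve t:
2·Area = [(4·t − (-2)·8) + ((-2)·10 − (-14)·t)] + 178
       = 18·t + 174 = 318
⇒ t = 8.

8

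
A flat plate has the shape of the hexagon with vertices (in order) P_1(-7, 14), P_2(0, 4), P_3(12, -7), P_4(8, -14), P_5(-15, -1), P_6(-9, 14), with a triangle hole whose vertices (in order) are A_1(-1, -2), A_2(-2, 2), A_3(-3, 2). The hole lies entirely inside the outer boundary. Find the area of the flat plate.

324.5

Outer boundary:
Apply Gauss's area formula: 2A = Σ (x_i·y_{i+1} − x_{i+1}·y_i), indices taken mod 6.
Σ = (-28) + (-48) + (-112) + (-218) + (-219) + (-28) = -653
Area = |Σ|/2 = 326.5.
Hole:
Apply Gauss's area formula: 2A = Σ (x_i·y_{i+1} − x_{i+1}·y_i), indices taken mod 3.
A_1→A_2: (-1)(2) − (-2)(-2) = -6
A_2→A_3: (-2)(2) − (-3)(2) = 2
A_3→A_1: (-3)(-2) − (-1)(2) = 8
Σ = 4
Area = |Σ|/2 = 2.
Net area = 326.5 − 2 = 324.5.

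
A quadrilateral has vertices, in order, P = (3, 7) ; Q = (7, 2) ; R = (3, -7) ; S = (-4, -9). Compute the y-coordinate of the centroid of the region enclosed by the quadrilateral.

Apply the surveyor's formula. First the cross-terms c_i = x_i·y_{i+1} − x_{i+1}·y_i:
  -43, -55, -55, -1  ⇒  2A = -154, A = -77.
Then Σ (y_i + y_{i+1})·c_i = 770, so ȳ = 770 / (6·(-77)) = -5/3.

-5/3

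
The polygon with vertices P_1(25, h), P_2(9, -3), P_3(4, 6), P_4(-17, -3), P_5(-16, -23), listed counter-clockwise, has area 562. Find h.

Write out the shoelace sum; only the two edges meeting at P_1 involve h:
2·Area = [((-16)·h − 25·(-23)) + (25·(-3) − 9·h)] + 499
       = -25·h + 999 = 1124
⇒ h = -5.

-5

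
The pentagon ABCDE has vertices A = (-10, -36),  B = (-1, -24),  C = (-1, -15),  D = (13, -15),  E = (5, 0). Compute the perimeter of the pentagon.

94

|AB| = √((9)² + (12)²) = √225 = 15
|BC| = √((0)² + (9)²) = √81 = 9
|CD| = √((14)² + (0)²) = √196 = 14
|DE| = √((-8)² + (15)²) = √289 = 17
|EA| = √((-15)² + (-36)²) = √1521 = 39
Perimeter = 15 + 9 + 14 + 17 + 39 = 94.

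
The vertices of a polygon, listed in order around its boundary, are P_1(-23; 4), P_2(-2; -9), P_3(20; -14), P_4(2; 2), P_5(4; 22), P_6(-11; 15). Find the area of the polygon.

P_1→P_2: (-23)(-9) − (-2)(4) = 215
P_2→P_3: (-2)(-14) − (20)(-9) = 208
P_3→P_4: (20)(2) − (2)(-14) = 68
P_4→P_5: (2)(22) − (4)(2) = 36
P_5→P_6: (4)(15) − (-11)(22) = 302
P_6→P_1: (-11)(4) − (-23)(15) = 301
Σ = 1130
Area = |Σ|/2 = 565.

565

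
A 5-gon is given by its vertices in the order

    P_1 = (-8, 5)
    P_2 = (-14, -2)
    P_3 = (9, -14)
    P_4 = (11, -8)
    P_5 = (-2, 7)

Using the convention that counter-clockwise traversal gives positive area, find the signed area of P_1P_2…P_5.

244.5

Apply the shoelace (surveyor's) formula: 2A = Σ (x_i·y_{i+1} − x_{i+1}·y_i), indices taken mod 5.
Cross-terms: 86, 214, 82, 61, 46  ⇒  Σ = 489
Signed area = Σ/2 = 244.5 (positive ⇒ counter-clockwise traversal).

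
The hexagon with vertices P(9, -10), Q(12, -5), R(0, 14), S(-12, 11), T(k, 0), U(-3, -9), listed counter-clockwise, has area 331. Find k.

Write out the shoelace sum; only the two edges meeting at T involve k:
2·Area = [((-12)·0 − k·11) + (k·(-9) − (-3)·0)] + 522
       = -20·k + 522 = 662
⇒ k = -7.

-7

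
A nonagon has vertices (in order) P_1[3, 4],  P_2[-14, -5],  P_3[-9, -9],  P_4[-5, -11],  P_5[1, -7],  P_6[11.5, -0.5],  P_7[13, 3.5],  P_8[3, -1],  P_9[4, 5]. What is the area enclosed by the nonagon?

P_1→P_2: (3)(-5) − (-14)(4) = 41
P_2→P_3: (-14)(-9) − (-9)(-5) = 81
P_3→P_4: (-9)(-11) − (-5)(-9) = 54
P_4→P_5: (-5)(-7) − (1)(-11) = 46
P_5→P_6: (1)(-0.5) − (11.5)(-7) = 80
P_6→P_7: (11.5)(3.5) − (13)(-0.5) = 46.75
P_7→P_8: (13)(-1) − (3)(3.5) = -23.5
P_8→P_9: (3)(5) − (4)(-1) = 19
P_9→P_1: (4)(4) − (3)(5) = 1
Σ = 345.25
Area = |Σ|/2 = 172.625.

172.625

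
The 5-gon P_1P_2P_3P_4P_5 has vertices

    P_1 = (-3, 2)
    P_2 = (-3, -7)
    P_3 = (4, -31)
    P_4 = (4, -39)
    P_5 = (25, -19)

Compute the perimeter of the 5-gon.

|P_1P_2| = √((0)² + (-9)²) = √81 = 9
|P_2P_3| = √((7)² + (-24)²) = √625 = 25
|P_3P_4| = √((0)² + (-8)²) = √64 = 8
|P_4P_5| = √((21)² + (20)²) = √841 = 29
|P_5P_1| = √((-28)² + (21)²) = √1225 = 35
Perimeter = 9 + 25 + 8 + 29 + 35 = 106.

106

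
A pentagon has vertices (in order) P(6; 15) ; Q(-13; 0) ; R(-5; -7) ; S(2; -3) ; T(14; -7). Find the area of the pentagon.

Σ = (195) + (91) + (29) + (28) + (252) = 595
Area = |Σ|/2 = 297.5.

297.5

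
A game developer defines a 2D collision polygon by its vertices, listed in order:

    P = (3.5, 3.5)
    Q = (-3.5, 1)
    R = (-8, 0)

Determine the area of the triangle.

Σ = (15.75) + (8) + (-28) = -4.25
Area = |Σ|/2 = 2.125.

2.125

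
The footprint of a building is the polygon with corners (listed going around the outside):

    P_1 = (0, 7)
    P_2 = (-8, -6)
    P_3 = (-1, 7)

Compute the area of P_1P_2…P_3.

Apply the shoelace (surveyor's) formula: 2A = Σ (x_i·y_{i+1} − x_{i+1}·y_i), indices taken mod 3.
Σ = (56) + (-62) + (-7) = -13
Area = |Σ|/2 = 6.5.

6.5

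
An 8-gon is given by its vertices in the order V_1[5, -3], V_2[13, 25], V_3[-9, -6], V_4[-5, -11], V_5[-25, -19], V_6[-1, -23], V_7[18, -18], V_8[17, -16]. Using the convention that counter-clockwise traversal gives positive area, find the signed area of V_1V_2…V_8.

617.5

Apply Gauss's area formula: 2A = Σ (x_i·y_{i+1} − x_{i+1}·y_i), indices taken mod 8.
Σ = (164) + (147) + (69) + (-180) + (556) + (432) + (18) + (29) = 1235
Signed area = Σ/2 = 617.5 (positive ⇒ counter-clockwise traversal).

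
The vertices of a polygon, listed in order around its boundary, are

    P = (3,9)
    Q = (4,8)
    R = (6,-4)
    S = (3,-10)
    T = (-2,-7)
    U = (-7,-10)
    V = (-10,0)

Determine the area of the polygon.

192

Apply the shoelace formula: 2A = Σ (x_i·y_{i+1} − x_{i+1}·y_i), indices taken mod 7.
Cross-terms: -12, -64, -48, -41, -29, -100, -90  ⇒  Σ = -384
Area = |Σ|/2 = 192.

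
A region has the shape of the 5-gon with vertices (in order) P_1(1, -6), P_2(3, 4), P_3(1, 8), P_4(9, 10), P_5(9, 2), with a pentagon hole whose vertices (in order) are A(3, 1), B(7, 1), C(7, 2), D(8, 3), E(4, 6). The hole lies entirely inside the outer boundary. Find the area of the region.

Outer boundary:
Cross-terms: 22, 20, -62, -72, -56  ⇒  Σ = -148
Area = |Σ|/2 = 74.
Hole:
Cross-terms: -4, 7, 5, 36, -14  ⇒  Σ = 30
Area = |Σ|/2 = 15.
Net area = 74 − 15 = 59.

59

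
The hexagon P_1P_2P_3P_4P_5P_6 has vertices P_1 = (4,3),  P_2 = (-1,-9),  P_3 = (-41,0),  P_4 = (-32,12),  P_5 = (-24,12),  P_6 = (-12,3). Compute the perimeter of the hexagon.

|P_1P_2| = √((-5)² + (-12)²) = √169 = 13
|P_2P_3| = √((-40)² + (9)²) = √1681 = 41
|P_3P_4| = √((9)² + (12)²) = √225 = 15
|P_4P_5| = √((8)² + (0)²) = √64 = 8
|P_5P_6| = √((12)² + (-9)²) = √225 = 15
|P_6P_1| = √((16)² + (0)²) = √256 = 16
Perimeter = 13 + 41 + 15 + 8 + 15 + 16 = 108.

108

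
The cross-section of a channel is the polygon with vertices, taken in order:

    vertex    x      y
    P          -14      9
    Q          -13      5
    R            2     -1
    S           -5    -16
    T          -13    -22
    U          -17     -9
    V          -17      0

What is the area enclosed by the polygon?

324

Apply the surveyor's formula: 2A = Σ (x_i·y_{i+1} − x_{i+1}·y_i), indices taken mod 7.
Σ = (47) + (3) + (-37) + (-98) + (-257) + (-153) + (-153) = -648
Area = |Σ|/2 = 324.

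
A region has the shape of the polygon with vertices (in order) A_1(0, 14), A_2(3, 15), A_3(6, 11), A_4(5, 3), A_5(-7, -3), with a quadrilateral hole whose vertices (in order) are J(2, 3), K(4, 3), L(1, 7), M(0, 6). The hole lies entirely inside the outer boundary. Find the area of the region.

107.5

Outer boundary:
Apply Gauss's area formula: 2A = Σ (x_i·y_{i+1} − x_{i+1}·y_i), indices taken mod 5.
A_1→A_2: (0)(15) − (3)(14) = -42
A_2→A_3: (3)(11) − (6)(15) = -57
A_3→A_4: (6)(3) − (5)(11) = -37
A_4→A_5: (5)(-3) − (-7)(3) = 6
A_5→A_1: (-7)(14) − (0)(-3) = -98
Σ = -228
Area = |Σ|/2 = 114.
Hole:
Apply the shoelace (surveyor's) formula: 2A = Σ (x_i·y_{i+1} − x_{i+1}·y_i), indices taken mod 4.
Σ = (-6) + (25) + (6) + (-12) = 13
Area = |Σ|/2 = 6.5.
Net area = 114 − 6.5 = 107.5.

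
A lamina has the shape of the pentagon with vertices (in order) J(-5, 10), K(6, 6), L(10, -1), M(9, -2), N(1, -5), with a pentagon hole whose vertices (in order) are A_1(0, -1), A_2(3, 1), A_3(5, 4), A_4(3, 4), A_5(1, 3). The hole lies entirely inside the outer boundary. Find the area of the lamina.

Outer boundary:
Σ = (-90) + (-66) + (-11) + (-43) + (-15) = -225
Area = |Σ|/2 = 112.5.
Hole:
A_1→A_2: (0)(1) − (3)(-1) = 3
A_2→A_3: (3)(4) − (5)(1) = 7
A_3→A_4: (5)(4) − (3)(4) = 8
A_4→A_5: (3)(3) − (1)(4) = 5
A_5→A_1: (1)(-1) − (0)(3) = -1
Σ = 22
Area = |Σ|/2 = 11.
Net area = 112.5 − 11 = 101.5.

101.5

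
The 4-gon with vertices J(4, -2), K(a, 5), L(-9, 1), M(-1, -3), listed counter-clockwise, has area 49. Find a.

-3

The doubled signed area Σ (x_i y_{i+1} − x_{i+1} y_i) is linear in a.
With a=0 it equals 107; the coefficient of a is 3 (from the two edges through K).
So 3·a + 107 = 2·49 = 98 ⇒ a = -3.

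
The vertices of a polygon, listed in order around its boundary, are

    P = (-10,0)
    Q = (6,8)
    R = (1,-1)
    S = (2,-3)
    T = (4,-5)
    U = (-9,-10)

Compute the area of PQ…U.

Apply the surveyor's formula: 2A = Σ (x_i·y_{i+1} − x_{i+1}·y_i), indices taken mod 6.
P→Q: (-10)(8) − (6)(0) = -80
Q→R: (6)(-1) − (1)(8) = -14
R→S: (1)(-3) − (2)(-1) = -1
S→T: (2)(-5) − (4)(-3) = 2
T→U: (4)(-10) − (-9)(-5) = -85
U→P: (-9)(0) − (-10)(-10) = -100
Σ = -278
Area = |Σ|/2 = 139.

139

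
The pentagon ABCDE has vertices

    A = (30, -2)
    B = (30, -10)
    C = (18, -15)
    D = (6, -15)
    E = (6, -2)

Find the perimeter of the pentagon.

|AB| = √((0)² + (-8)²) = √64 = 8
|BC| = √((-12)² + (-5)²) = √169 = 13
|CD| = √((-12)² + (0)²) = √144 = 12
|DE| = √((0)² + (13)²) = √169 = 13
|EA| = √((24)² + (0)²) = √576 = 24
Perimeter = 8 + 13 + 12 + 13 + 24 = 70.

70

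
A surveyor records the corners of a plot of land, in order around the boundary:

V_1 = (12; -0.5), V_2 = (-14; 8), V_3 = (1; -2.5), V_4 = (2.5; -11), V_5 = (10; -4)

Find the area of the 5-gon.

127.125

Cross-terms: 89, 27, -4.75, 100, 43  ⇒  Σ = 254.25
Area = |Σ|/2 = 127.125.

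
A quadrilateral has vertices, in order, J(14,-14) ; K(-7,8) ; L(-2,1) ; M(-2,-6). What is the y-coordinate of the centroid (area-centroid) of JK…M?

Apply the shoelace (surveyor's) formula. First the cross-terms c_i = x_i·y_{i+1} − x_{i+1}·y_i:
  14, 9, 14, 112  ⇒  2A = 149, A = 74.5.
Then Σ (y_i + y_{i+1})·c_i = -2313, so ȳ = -2313 / (6·74.5) = -771/149.

-771/149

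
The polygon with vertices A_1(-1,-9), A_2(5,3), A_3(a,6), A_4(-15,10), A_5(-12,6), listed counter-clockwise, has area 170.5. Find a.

5

The doubled signed area Σ (x_i y_{i+1} − x_{i+1} y_i) is linear in a.
With a=0 it equals 306; the coefficient of a is 7 (from the two edges through A_3).
So 7·a + 306 = 2·170.5 = 341 ⇒ a = 5.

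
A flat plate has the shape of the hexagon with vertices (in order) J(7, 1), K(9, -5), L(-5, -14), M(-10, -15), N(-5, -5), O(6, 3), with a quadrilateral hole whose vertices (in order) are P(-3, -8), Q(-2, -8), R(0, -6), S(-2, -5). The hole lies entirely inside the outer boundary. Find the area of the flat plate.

138

Outer boundary:
Apply the shoelace formula: 2A = Σ (x_i·y_{i+1} − x_{i+1}·y_i), indices taken mod 6.
J→K: (7)(-5) − (9)(1) = -44
K→L: (9)(-14) − (-5)(-5) = -151
L→M: (-5)(-15) − (-10)(-14) = -65
M→N: (-10)(-5) − (-5)(-15) = -25
N→O: (-5)(3) − (6)(-5) = 15
O→J: (6)(1) − (7)(3) = -15
Σ = -285
Area = |Σ|/2 = 142.5.
Hole:
Cross-terms: 8, 12, -12, 1  ⇒  Σ = 9
Area = |Σ|/2 = 4.5.
Net area = 142.5 − 4.5 = 138.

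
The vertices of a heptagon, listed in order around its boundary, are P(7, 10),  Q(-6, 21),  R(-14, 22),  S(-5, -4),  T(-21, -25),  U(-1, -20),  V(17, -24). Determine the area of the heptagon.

P→Q: (7)(21) − (-6)(10) = 207
Q→R: (-6)(22) − (-14)(21) = 162
R→S: (-14)(-4) − (-5)(22) = 166
S→T: (-5)(-25) − (-21)(-4) = 41
T→U: (-21)(-20) − (-1)(-25) = 395
U→V: (-1)(-24) − (17)(-20) = 364
V→P: (17)(10) − (7)(-24) = 338
Σ = 1673
Area = |Σ|/2 = 836.5.

836.5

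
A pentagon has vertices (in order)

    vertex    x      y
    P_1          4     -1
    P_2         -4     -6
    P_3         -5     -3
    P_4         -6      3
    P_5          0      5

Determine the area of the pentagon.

Apply the shoelace (surveyor's) formula: 2A = Σ (x_i·y_{i+1} − x_{i+1}·y_i), indices taken mod 5.
P_1→P_2: (4)(-6) − (-4)(-1) = -28
P_2→P_3: (-4)(-3) − (-5)(-6) = -18
P_3→P_4: (-5)(3) − (-6)(-3) = -33
P_4→P_5: (-6)(5) − (0)(3) = -30
P_5→P_1: (0)(-1) − (4)(5) = -20
Σ = -129
Area = |Σ|/2 = 64.5.

64.5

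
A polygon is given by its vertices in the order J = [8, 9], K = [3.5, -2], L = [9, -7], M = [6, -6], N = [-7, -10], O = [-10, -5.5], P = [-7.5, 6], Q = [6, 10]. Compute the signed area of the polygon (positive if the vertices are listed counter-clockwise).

-233.875

Apply Gauss's area formula: 2A = Σ (x_i·y_{i+1} − x_{i+1}·y_i), indices taken mod 8.
Cross-terms: -47.5, -6.5, -12, -102, -61.5, -101.25, -111, -26  ⇒  Σ = -467.75
Signed area = Σ/2 = -233.875 (negative ⇒ clockwise traversal).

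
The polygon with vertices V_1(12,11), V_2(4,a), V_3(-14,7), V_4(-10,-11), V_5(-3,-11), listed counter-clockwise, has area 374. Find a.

The doubled signed area Σ (x_i y_{i+1} − x_{i+1} y_i) is linear in a.
With a=0 it equals 384; the coefficient of a is 26 (from the two edges through V_2).
So 26·a + 384 = 2·374 = 748 ⇒ a = 14.

14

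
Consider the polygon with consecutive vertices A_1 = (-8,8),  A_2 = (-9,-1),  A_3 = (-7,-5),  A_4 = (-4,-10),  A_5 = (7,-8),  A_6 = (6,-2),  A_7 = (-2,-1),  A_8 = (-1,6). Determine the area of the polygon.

A_1→A_2: (-8)(-1) − (-9)(8) = 80
A_2→A_3: (-9)(-5) − (-7)(-1) = 38
A_3→A_4: (-7)(-10) − (-4)(-5) = 50
A_4→A_5: (-4)(-8) − (7)(-10) = 102
A_5→A_6: (7)(-2) − (6)(-8) = 34
A_6→A_7: (6)(-1) − (-2)(-2) = -10
A_7→A_8: (-2)(6) − (-1)(-1) = -13
A_8→A_1: (-1)(8) − (-8)(6) = 40
Σ = 321
Area = |Σ|/2 = 160.5.

160.5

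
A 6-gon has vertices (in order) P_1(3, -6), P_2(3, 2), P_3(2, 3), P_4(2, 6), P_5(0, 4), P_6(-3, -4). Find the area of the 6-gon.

Apply Gauss's area formula: 2A = Σ (x_i·y_{i+1} − x_{i+1}·y_i), indices taken mod 6.
Σ = (24) + (5) + (6) + (8) + (12) + (30) = 85
Area = |Σ|/2 = 42.5.

42.5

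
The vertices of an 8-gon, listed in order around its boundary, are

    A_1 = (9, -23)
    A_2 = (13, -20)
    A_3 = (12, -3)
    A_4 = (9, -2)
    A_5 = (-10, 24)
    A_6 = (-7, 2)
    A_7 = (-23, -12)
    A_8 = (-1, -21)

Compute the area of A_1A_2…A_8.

740

Apply the surveyor's formula: 2A = Σ (x_i·y_{i+1} − x_{i+1}·y_i), indices taken mod 8.
Σ = (119) + (201) + (3) + (196) + (148) + (130) + (471) + (212) = 1480
Area = |Σ|/2 = 740.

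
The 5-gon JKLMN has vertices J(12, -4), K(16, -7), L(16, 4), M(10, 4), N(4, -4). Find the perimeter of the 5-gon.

40

|JK| = √((4)² + (-3)²) = √25 = 5
|KL| = √((0)² + (11)²) = √121 = 11
|LM| = √((-6)² + (0)²) = √36 = 6
|MN| = √((-6)² + (-8)²) = √100 = 10
|NJ| = √((8)² + (0)²) = √64 = 8
Perimeter = 5 + 11 + 6 + 10 + 8 = 40.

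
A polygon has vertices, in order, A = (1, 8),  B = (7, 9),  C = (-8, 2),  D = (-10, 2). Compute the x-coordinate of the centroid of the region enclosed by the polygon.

Apply Gauss's area formula. First the cross-terms c_i = x_i·y_{i+1} − x_{i+1}·y_i:
  -47, 86, 4, -82  ⇒  2A = -39, A = -19.5.
Then Σ (x_i + x_{i+1})·c_i = 204, so x̄ = 204 / (6·(-19.5)) = -68/39.

-68/39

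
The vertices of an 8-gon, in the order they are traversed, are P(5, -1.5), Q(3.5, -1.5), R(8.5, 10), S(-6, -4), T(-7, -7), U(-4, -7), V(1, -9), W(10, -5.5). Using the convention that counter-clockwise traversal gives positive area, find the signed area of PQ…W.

123.25

Σ = (-2.25) + (47.75) + (26) + (14) + (21) + (43) + (84.5) + (12.5) = 246.5
Signed area = Σ/2 = 123.25 (positive ⇒ counter-clockwise traversal).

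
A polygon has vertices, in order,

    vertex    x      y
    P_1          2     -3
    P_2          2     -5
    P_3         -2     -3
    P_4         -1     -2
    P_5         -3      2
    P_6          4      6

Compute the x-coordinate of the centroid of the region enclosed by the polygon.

Apply Gauss's area formula. First the cross-terms c_i = x_i·y_{i+1} − x_{i+1}·y_i:
  -4, -16, 1, -8, -26, -24  ⇒  2A = -77, A = -38.5.
Then Σ (x_i + x_{i+1})·c_i = -157, so x̄ = -157 / (6·(-38.5)) = 157/231.

157/231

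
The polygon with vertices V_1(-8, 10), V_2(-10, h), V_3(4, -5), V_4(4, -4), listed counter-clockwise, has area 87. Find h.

Write out the shoelace sum; only the two edges meeting at V_2 involve h:
2·Area = [((-8)·h − (-10)·10) + ((-10)·(-5) − 4·h)] + 12
       = -12·h + 162 = 174
⇒ h = -1.

-1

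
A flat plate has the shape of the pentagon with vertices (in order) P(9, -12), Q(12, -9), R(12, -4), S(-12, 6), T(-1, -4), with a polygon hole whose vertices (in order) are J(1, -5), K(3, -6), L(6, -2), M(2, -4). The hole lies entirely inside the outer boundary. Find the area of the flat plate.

118

Outer boundary:
Apply the shoelace formula: 2A = Σ (x_i·y_{i+1} − x_{i+1}·y_i), indices taken mod 5.
P→Q: (9)(-9) − (12)(-12) = 63
Q→R: (12)(-4) − (12)(-9) = 60
R→S: (12)(6) − (-12)(-4) = 24
S→T: (-12)(-4) − (-1)(6) = 54
T→P: (-1)(-12) − (9)(-4) = 48
Σ = 249
Area = |Σ|/2 = 124.5.
Hole:
Apply Gauss's area formula: 2A = Σ (x_i·y_{i+1} − x_{i+1}·y_i), indices taken mod 4.
Σ = (9) + (30) + (-20) + (-6) = 13
Area = |Σ|/2 = 6.5.
Net area = 124.5 − 6.5 = 118.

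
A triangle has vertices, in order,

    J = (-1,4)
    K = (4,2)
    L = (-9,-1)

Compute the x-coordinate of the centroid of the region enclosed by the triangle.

-2

Apply the shoelace formula. First the cross-terms c_i = x_i·y_{i+1} − x_{i+1}·y_i:
  -18, 14, -37  ⇒  2A = -41, A = -20.5.
Then Σ (x_i + x_{i+1})·c_i = 246, so x̄ = 246 / (6·(-20.5)) = -2.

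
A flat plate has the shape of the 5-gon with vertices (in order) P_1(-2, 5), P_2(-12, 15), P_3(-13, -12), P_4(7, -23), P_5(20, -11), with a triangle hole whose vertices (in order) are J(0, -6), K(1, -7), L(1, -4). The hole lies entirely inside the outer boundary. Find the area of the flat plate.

Outer boundary:
Apply the surveyor's formula: 2A = Σ (x_i·y_{i+1} − x_{i+1}·y_i), indices taken mod 5.
Cross-terms: 30, 339, 383, 383, 78  ⇒  Σ = 1213
Area = |Σ|/2 = 606.5.
Hole:
Apply the shoelace formula: 2A = Σ (x_i·y_{i+1} − x_{i+1}·y_i), indices taken mod 3.
J→K: (0)(-7) − (1)(-6) = 6
K→L: (1)(-4) − (1)(-7) = 3
L→J: (1)(-6) − (0)(-4) = -6
Σ = 3
Area = |Σ|/2 = 1.5.
Net area = 606.5 − 1.5 = 605.

605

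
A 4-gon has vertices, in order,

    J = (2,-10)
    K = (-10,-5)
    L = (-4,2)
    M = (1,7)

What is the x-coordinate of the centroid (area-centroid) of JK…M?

Apply the shoelace formula. First the cross-terms c_i = x_i·y_{i+1} − x_{i+1}·y_i:
  -110, -40, -30, -24  ⇒  2A = -204, A = -102.
Then Σ (x_i + x_{i+1})·c_i = 1458, so x̄ = 1458 / (6·(-102)) = -81/34.

-81/34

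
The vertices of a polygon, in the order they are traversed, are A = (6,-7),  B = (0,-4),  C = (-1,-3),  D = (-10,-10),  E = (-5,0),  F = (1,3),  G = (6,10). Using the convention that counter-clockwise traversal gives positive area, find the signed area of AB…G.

Apply the shoelace formula: 2A = Σ (x_i·y_{i+1} − x_{i+1}·y_i), indices taken mod 7.
Σ = (-24) + (-4) + (-20) + (-50) + (-15) + (-8) + (-102) = -223
Signed area = Σ/2 = -111.5 (negative ⇒ clockwise traversal).

-111.5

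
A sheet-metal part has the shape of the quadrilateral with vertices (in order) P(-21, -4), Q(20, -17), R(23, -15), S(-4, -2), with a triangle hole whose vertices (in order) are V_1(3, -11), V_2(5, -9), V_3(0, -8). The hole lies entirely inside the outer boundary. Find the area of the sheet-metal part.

192

Outer boundary:
Apply Gauss's area formula: 2A = Σ (x_i·y_{i+1} − x_{i+1}·y_i), indices taken mod 4.
Σ = (437) + (91) + (-106) + (-26) = 396
Area = |Σ|/2 = 198.
Hole:
Cross-terms: 28, -40, 24  ⇒  Σ = 12
Area = |Σ|/2 = 6.
Net area = 198 − 6 = 192.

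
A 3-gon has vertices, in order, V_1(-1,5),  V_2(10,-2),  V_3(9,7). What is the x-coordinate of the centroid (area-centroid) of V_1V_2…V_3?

Apply Gauss's area formula. First the cross-terms c_i = x_i·y_{i+1} − x_{i+1}·y_i:
  -48, 88, 52  ⇒  2A = 92, A = 46.
Then Σ (x_i + x_{i+1})·c_i = 1656, so x̄ = 1656 / (6·46) = 6.

6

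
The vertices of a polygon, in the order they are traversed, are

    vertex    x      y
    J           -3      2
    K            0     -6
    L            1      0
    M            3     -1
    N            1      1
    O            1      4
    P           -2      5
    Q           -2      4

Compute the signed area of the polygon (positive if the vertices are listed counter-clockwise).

26.5

Apply the surveyor's formula: 2A = Σ (x_i·y_{i+1} − x_{i+1}·y_i), indices taken mod 8.
Cross-terms: 18, 6, -1, 4, 3, 13, 2, 8  ⇒  Σ = 53
Signed area = Σ/2 = 26.5 (positive ⇒ counter-clockwise traversal).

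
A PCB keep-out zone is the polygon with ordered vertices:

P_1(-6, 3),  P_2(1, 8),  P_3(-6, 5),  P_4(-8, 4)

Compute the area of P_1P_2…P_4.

Σ = (-51) + (53) + (16) + (0) = 18
Area = |Σ|/2 = 9.

9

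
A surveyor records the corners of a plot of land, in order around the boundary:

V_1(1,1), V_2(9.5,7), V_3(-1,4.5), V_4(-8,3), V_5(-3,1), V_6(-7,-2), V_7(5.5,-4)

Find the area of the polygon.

Apply Gauss's area formula: 2A = Σ (x_i·y_{i+1} − x_{i+1}·y_i), indices taken mod 7.
Σ = (-2.5) + (49.75) + (33) + (1) + (13) + (39) + (9.5) = 142.75
Area = |Σ|/2 = 71.375.

71.375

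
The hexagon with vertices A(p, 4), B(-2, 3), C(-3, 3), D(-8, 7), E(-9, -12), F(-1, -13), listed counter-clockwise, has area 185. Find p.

6

The doubled signed area Σ (x_i y_{i+1} − x_{i+1} y_i) is linear in p.
With p=0 it equals 274; the coefficient of p is 16 (from the two edges through A).
So 16·p + 274 = 2·185 = 370 ⇒ p = 6.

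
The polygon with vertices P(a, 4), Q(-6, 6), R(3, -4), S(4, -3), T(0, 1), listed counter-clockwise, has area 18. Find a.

Write out the shoelace sum; only the two edges meeting at P involve a:
2·Area = [(0·4 − a·1) + (a·6 − (-6)·4)] + 17
       = 5·a + 41 = 36
⇒ a = -1.

-1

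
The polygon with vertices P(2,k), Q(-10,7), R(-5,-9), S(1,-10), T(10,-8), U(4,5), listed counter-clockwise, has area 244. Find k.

9

Write out the shoelace sum; only the two edges meeting at P involve k:
2·Area = [(4·k − 2·5) + (2·7 − (-10)·k)] + 358
       = 14·k + 362 = 488
⇒ k = 9.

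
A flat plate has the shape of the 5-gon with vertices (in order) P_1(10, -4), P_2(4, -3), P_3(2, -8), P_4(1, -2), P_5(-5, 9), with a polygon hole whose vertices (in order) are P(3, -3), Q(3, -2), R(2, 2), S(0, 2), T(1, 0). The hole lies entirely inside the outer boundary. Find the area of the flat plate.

47.5

Outer boundary:
Apply Gauss's area formula: 2A = Σ (x_i·y_{i+1} − x_{i+1}·y_i), indices taken mod 5.
Cross-terms: -14, -26, 4, -1, -70  ⇒  Σ = -107
Area = |Σ|/2 = 53.5.
Hole:
Apply the shoelace formula: 2A = Σ (x_i·y_{i+1} − x_{i+1}·y_i), indices taken mod 5.
Σ = (3) + (10) + (4) + (-2) + (-3) = 12
Area = |Σ|/2 = 6.
Net area = 53.5 − 6 = 47.5.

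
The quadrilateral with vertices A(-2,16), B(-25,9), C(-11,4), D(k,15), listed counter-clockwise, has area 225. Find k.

17

Write out the shoelace sum; only the two edges meeting at D involve k:
2·Area = [((-11)·15 − k·4) + (k·16 − (-2)·15)] + 381
       = 12·k + 246 = 450
⇒ k = 17.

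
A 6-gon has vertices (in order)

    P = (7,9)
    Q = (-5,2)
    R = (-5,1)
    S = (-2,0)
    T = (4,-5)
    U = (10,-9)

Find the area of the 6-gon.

Apply the surveyor's formula: 2A = Σ (x_i·y_{i+1} − x_{i+1}·y_i), indices taken mod 6.
Σ = (59) + (5) + (2) + (10) + (14) + (153) = 243
Area = |Σ|/2 = 121.5.

121.5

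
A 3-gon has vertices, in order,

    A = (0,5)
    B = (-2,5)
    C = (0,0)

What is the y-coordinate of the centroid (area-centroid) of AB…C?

10/3

Apply the surveyor's formula. First the cross-terms c_i = x_i·y_{i+1} − x_{i+1}·y_i:
  10, 0, 0  ⇒  2A = 10, A = 5.
Then Σ (y_i + y_{i+1})·c_i = 100, so ȳ = 100 / (6·5) = 10/3.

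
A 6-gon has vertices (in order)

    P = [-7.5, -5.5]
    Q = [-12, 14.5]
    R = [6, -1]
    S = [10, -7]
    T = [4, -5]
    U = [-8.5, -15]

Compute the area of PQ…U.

Apply the surveyor's formula: 2A = Σ (x_i·y_{i+1} − x_{i+1}·y_i), indices taken mod 6.
P→Q: (-7.5)(14.5) − (-12)(-5.5) = -174.75
Q→R: (-12)(-1) − (6)(14.5) = -75
R→S: (6)(-7) − (10)(-1) = -32
S→T: (10)(-5) − (4)(-7) = -22
T→U: (4)(-15) − (-8.5)(-5) = -102.5
U→P: (-8.5)(-5.5) − (-7.5)(-15) = -65.75
Σ = -472
Area = |Σ|/2 = 236.

236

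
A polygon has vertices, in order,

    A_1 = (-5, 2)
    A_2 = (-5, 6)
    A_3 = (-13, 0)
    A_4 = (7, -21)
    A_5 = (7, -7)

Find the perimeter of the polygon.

|A_1A_2| = √((0)² + (4)²) = √16 = 4
|A_2A_3| = √((-8)² + (-6)²) = √100 = 10
|A_3A_4| = √((20)² + (-21)²) = √841 = 29
|A_4A_5| = √((0)² + (14)²) = √196 = 14
|A_5A_1| = √((-12)² + (9)²) = √225 = 15
Perimeter = 4 + 10 + 29 + 14 + 15 = 72.

72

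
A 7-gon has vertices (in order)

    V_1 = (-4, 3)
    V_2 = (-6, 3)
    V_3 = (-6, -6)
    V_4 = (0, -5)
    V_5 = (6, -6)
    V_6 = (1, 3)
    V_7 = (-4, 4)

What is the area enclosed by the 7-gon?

Apply Gauss's area formula: 2A = Σ (x_i·y_{i+1} − x_{i+1}·y_i), indices taken mod 7.
Σ = (6) + (54) + (30) + (30) + (24) + (16) + (4) = 164
Area = |Σ|/2 = 82.

82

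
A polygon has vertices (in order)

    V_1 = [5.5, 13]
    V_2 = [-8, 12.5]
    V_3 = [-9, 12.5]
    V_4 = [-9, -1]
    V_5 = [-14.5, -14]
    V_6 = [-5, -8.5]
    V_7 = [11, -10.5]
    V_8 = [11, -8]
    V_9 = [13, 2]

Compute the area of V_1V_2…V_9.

Apply the surveyor's formula: 2A = Σ (x_i·y_{i+1} − x_{i+1}·y_i), indices taken mod 9.
Σ = (172.75) + (12.5) + (121.5) + (111.5) + (53.25) + (146) + (27.5) + (126) + (158) = 929
Area = |Σ|/2 = 464.5.

464.5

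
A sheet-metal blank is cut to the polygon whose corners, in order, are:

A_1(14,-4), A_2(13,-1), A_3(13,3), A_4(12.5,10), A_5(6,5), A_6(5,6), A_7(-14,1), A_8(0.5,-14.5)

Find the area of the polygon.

344.25

Apply the shoelace (surveyor's) formula: 2A = Σ (x_i·y_{i+1} − x_{i+1}·y_i), indices taken mod 8.
Cross-terms: 38, 52, 92.5, 2.5, 11, 89, 202.5, 201  ⇒  Σ = 688.5
Area = |Σ|/2 = 344.25.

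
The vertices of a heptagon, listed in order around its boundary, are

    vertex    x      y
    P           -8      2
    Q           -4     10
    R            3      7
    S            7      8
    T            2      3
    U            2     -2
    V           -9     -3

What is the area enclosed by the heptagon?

113

Apply the shoelace (surveyor's) formula: 2A = Σ (x_i·y_{i+1} − x_{i+1}·y_i), indices taken mod 7.
Σ = (-72) + (-58) + (-25) + (5) + (-10) + (-24) + (-42) = -226
Area = |Σ|/2 = 113.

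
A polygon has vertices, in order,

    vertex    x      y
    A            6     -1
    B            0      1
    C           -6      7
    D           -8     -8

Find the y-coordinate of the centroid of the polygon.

-140/129

Apply Gauss's area formula. First the cross-terms c_i = x_i·y_{i+1} − x_{i+1}·y_i:
  6, 6, 104, 56  ⇒  2A = 172, A = 86.
Then Σ (y_i + y_{i+1})·c_i = -560, so ȳ = -560 / (6·86) = -140/129.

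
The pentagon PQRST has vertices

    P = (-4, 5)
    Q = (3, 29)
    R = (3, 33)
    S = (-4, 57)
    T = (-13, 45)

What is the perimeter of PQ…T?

110

|PQ| = √((7)² + (24)²) = √625 = 25
|QR| = √((0)² + (4)²) = √16 = 4
|RS| = √((-7)² + (24)²) = √625 = 25
|ST| = √((-9)² + (-12)²) = √225 = 15
|TP| = √((9)² + (-40)²) = √1681 = 41
Perimeter = 25 + 4 + 25 + 15 + 41 = 110.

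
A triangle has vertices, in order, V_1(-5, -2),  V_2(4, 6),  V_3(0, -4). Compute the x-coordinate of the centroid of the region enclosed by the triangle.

-1/3

Apply Gauss's area formula. First the cross-terms c_i = x_i·y_{i+1} − x_{i+1}·y_i:
  -22, -16, -20  ⇒  2A = -58, A = -29.
Then Σ (x_i + x_{i+1})·c_i = 58, so x̄ = 58 / (6·(-29)) = -1/3.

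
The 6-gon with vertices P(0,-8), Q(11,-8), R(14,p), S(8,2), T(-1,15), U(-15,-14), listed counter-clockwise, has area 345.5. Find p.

Write out the shoelace sum; only the two edges meeting at R involve p:
2·Area = [(11·p − 14·(-8)) + (14·2 − 8·p)] + 569
       = 3·p + 709 = 691
⇒ p = -6.

-6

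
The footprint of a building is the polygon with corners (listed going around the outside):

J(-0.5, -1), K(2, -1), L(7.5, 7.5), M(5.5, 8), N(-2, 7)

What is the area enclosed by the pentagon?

Σ = (2.5) + (22.5) + (18.75) + (54.5) + (5.5) = 103.75
Area = |Σ|/2 = 51.875.

51.875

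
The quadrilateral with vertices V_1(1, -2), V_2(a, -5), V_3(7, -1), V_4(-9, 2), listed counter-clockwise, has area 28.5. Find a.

Write out the shoelace sum; only the two edges meeting at V_2 involve a:
2·Area = [(1·(-5) − a·(-2)) + (a·(-1) − 7·(-5))] + 21
       = 1·a + 51 = 57
⇒ a = 6.

6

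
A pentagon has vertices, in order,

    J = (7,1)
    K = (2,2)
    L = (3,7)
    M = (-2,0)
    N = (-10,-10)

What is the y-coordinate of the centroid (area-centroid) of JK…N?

-89/57

Apply Gauss's area formula. First the cross-terms c_i = x_i·y_{i+1} − x_{i+1}·y_i:
  12, 8, 14, 20, 60  ⇒  2A = 114, A = 57.
Then Σ (y_i + y_{i+1})·c_i = -534, so ȳ = -534 / (6·57) = -89/57.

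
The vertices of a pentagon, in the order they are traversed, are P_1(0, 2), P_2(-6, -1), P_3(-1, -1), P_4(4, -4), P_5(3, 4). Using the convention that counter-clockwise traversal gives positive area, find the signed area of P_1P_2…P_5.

Σ = (12) + (5) + (8) + (28) + (6) = 59
Signed area = Σ/2 = 29.5 (positive ⇒ counter-clockwise traversal).

29.5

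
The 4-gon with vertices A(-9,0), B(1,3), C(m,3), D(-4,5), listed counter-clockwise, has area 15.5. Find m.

-1

The doubled signed area Σ (x_i y_{i+1} − x_{i+1} y_i) is linear in m.
With m=0 it equals 33; the coefficient of m is 2 (from the two edges through C).
So 2·m + 33 = 2·15.5 = 31 ⇒ m = -1.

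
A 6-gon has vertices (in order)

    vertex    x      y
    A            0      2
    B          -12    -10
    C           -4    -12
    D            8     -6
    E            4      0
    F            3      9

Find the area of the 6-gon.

Apply Gauss's area formula: 2A = Σ (x_i·y_{i+1} − x_{i+1}·y_i), indices taken mod 6.
Σ = (24) + (104) + (120) + (24) + (36) + (6) = 314
Area = |Σ|/2 = 157.

157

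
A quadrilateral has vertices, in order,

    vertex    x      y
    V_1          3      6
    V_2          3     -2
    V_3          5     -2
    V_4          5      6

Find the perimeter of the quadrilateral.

|V_1V_2| = √((0)² + (-8)²) = √64 = 8
|V_2V_3| = √((2)² + (0)²) = √4 = 2
|V_3V_4| = √((0)² + (8)²) = √64 = 8
|V_4V_1| = √((-2)² + (0)²) = √4 = 2
Perimeter = 8 + 2 + 8 + 2 = 20.

20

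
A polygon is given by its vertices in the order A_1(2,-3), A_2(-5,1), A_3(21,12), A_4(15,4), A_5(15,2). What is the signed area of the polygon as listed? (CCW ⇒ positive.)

A_1→A_2: (2)(1) − (-5)(-3) = -13
A_2→A_3: (-5)(12) − (21)(1) = -81
A_3→A_4: (21)(4) − (15)(12) = -96
A_4→A_5: (15)(2) − (15)(4) = -30
A_5→A_1: (15)(-3) − (2)(2) = -49
Σ = -269
Signed area = Σ/2 = -134.5 (negative ⇒ clockwise traversal).

-134.5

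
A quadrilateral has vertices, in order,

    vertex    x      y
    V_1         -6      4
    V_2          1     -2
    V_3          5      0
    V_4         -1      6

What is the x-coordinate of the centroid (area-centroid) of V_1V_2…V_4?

Apply the surveyor's formula. First the cross-terms c_i = x_i·y_{i+1} − x_{i+1}·y_i:
  8, 10, 30, 32  ⇒  2A = 80, A = 40.
Then Σ (x_i + x_{i+1})·c_i = -84, so x̄ = -84 / (6·40) = -0.35.

-0.35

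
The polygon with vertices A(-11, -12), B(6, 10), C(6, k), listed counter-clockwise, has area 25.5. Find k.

13

Write out the shoelace sum; only the two edges meeting at C involve k:
2·Area = [(6·k − 6·10) + (6·(-12) − (-11)·k)] + -38
       = 17·k + -170 = 51
⇒ k = 13.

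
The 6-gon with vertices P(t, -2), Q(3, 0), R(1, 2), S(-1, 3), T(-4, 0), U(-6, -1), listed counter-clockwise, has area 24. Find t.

The doubled signed area Σ (x_i y_{i+1} − x_{i+1} y_i) is linear in t.
With t=0 it equals 45; the coefficient of t is 1 (from the two edges through P).
So 1·t + 45 = 2·24 = 48 ⇒ t = 3.

3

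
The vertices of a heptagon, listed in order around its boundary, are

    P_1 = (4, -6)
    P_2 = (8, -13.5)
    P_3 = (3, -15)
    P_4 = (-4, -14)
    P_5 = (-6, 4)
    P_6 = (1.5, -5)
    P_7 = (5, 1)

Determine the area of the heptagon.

Apply the surveyor's formula: 2A = Σ (x_i·y_{i+1} − x_{i+1}·y_i), indices taken mod 7.
P_1→P_2: (4)(-13.5) − (8)(-6) = -6
P_2→P_3: (8)(-15) − (3)(-13.5) = -79.5
P_3→P_4: (3)(-14) − (-4)(-15) = -102
P_4→P_5: (-4)(4) − (-6)(-14) = -100
P_5→P_6: (-6)(-5) − (1.5)(4) = 24
P_6→P_7: (1.5)(1) − (5)(-5) = 26.5
P_7→P_1: (5)(-6) − (4)(1) = -34
Σ = -271
Area = |Σ|/2 = 135.5.

135.5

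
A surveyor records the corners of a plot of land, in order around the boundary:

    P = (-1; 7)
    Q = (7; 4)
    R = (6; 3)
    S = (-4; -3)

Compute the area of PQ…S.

46.5

Apply the shoelace (surveyor's) formula: 2A = Σ (x_i·y_{i+1} − x_{i+1}·y_i), indices taken mod 4.
P→Q: (-1)(4) − (7)(7) = -53
Q→R: (7)(3) − (6)(4) = -3
R→S: (6)(-3) − (-4)(3) = -6
S→P: (-4)(7) − (-1)(-3) = -31
Σ = -93
Area = |Σ|/2 = 46.5.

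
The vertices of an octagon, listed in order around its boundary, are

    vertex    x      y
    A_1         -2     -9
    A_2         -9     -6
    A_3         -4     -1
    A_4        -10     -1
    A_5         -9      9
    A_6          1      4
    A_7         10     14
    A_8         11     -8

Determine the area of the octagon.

304.5

Σ = (-69) + (-15) + (-6) + (-99) + (-45) + (-26) + (-234) + (-115) = -609
Area = |Σ|/2 = 304.5.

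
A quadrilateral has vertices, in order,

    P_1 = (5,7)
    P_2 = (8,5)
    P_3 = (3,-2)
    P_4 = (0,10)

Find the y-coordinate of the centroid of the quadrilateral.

Apply the shoelace (surveyor's) formula. First the cross-terms c_i = x_i·y_{i+1} − x_{i+1}·y_i:
  -31, -31, 30, -50  ⇒  2A = -82, A = -41.
Then Σ (y_i + y_{i+1})·c_i = -1075, so ȳ = -1075 / (6·(-41)) = 1075/246.

1075/246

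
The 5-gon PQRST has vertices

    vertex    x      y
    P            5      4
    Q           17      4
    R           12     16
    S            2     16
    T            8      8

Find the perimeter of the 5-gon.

|PQ| = √((12)² + (0)²) = √144 = 12
|QR| = √((-5)² + (12)²) = √169 = 13
|RS| = √((-10)² + (0)²) = √100 = 10
|ST| = √((6)² + (-8)²) = √100 = 10
|TP| = √((-3)² + (-4)²) = √25 = 5
Perimeter = 12 + 13 + 10 + 10 + 5 = 50.

50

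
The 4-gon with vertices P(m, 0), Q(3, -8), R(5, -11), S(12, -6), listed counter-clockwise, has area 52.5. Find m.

2

Write out the shoelace sum; only the two edges meeting at P involve m:
2·Area = [(12·0 − m·(-6)) + (m·(-8) − 3·0)] + 109
       = -2·m + 109 = 105
⇒ m = 2.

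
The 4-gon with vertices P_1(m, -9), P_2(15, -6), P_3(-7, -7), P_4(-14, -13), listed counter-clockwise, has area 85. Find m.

9

The doubled signed area Σ (x_i y_{i+1} − x_{i+1} y_i) is linear in m.
With m=0 it equals 107; the coefficient of m is 7 (from the two edges through P_1).
So 7·m + 107 = 2·85 = 170 ⇒ m = 9.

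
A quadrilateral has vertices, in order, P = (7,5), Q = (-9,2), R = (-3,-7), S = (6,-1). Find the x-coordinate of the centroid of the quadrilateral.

-11/21

Apply the shoelace (surveyor's) formula. First the cross-terms c_i = x_i·y_{i+1} − x_{i+1}·y_i:
  59, 69, 45, 37  ⇒  2A = 210, A = 105.
Then Σ (x_i + x_{i+1})·c_i = -330, so x̄ = -330 / (6·105) = -11/21.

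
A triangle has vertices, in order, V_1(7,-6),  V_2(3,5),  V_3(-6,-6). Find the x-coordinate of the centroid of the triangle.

Apply the shoelace formula. First the cross-terms c_i = x_i·y_{i+1} − x_{i+1}·y_i:
  53, 12, 78  ⇒  2A = 143, A = 71.5.
Then Σ (x_i + x_{i+1})·c_i = 572, so x̄ = 572 / (6·71.5) = 4/3.

4/3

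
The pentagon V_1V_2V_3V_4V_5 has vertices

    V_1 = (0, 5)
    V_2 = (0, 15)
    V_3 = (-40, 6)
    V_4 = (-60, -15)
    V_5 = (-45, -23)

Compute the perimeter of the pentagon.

|V_1V_2| = √((0)² + (10)²) = √100 = 10
|V_2V_3| = √((-40)² + (-9)²) = √1681 = 41
|V_3V_4| = √((-20)² + (-21)²) = √841 = 29
|V_4V_5| = √((15)² + (-8)²) = √289 = 17
|V_5V_1| = √((45)² + (28)²) = √2809 = 53
Perimeter = 10 + 41 + 29 + 17 + 53 = 150.

150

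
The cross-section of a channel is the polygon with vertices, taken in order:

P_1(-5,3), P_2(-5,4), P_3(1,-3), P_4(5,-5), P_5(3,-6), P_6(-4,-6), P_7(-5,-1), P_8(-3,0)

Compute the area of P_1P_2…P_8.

39.5

Σ = (-5) + (11) + (10) + (-15) + (-42) + (-26) + (-3) + (-9) = -79
Area = |Σ|/2 = 39.5.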